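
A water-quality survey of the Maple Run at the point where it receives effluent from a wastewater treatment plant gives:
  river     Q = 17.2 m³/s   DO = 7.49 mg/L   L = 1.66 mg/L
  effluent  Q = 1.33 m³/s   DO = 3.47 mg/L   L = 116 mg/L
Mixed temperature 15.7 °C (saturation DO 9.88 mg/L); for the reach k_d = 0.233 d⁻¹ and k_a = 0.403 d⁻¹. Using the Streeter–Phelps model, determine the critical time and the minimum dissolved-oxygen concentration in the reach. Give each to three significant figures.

t_c ≈ 1.92 d; minimum DO ≈ 6.24 mg/L

Mixed DO = (17.2×7.49 + 1.33×3.47)/(17.2+1.33) = 133.4/18.53 = 7.201 mg/L.
Mixed L₀ = (17.2×1.66 + 1.33×116)/(18.53) = 182.8/18.53 = 9.867 mg/L.
Initial deficit D₀ = C_s − DO₀ = 9.88 − 7.201 = 2.679 mg/L.
t_c = (1/0.1700) ln[(0.403/0.233)(1 − 2.679×0.1700/(0.233×9.867))] = 5.882 × ln(1.387) = 1.925 d.
D_c = (0.233/0.403) × 9.867 × e^(−0.233×1.925) = 0.5782 × 9.867 × 0.6386 = 3.643 mg/L.
Minimum DO = 9.88 − 3.643 = 6.237 mg/L.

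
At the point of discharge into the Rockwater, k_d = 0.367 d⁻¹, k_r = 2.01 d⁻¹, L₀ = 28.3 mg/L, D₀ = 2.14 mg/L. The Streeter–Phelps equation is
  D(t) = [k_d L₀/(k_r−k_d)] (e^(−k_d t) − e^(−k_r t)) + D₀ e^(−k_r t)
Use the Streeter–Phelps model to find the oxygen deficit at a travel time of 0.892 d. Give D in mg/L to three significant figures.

D ≈ 3.86 mg/L

k_d L₀/(k_r−k_d) = 0.367×28.3/(2.01−0.367) = 10.39/1.643 = 6.321 mg/L.
e^(−k_d t) = e^(−0.367×0.8920) = 0.7208; e^(−k_r t) = e^(−2.01×0.8920) = 0.1665.
D = 6.321 × (0.7208 − 0.1665) + 2.14 × 0.1665 = 3.504 + 0.3563 = 3.861 mg/L.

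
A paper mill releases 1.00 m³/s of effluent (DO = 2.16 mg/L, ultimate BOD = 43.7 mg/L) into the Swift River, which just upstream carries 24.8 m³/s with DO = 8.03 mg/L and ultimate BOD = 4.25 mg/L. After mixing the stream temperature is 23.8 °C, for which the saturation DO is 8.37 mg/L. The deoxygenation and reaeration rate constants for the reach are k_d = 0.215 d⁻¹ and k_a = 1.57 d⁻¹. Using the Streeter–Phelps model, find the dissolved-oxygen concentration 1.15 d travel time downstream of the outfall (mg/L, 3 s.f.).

DO ≈ 7.71 mg/L

Mixed DO = (24.8×8.03 + 1.00×2.16)/(24.8+1.00) = 201.3/25.80 = 7.802 mg/L.
Mixed L₀ = (24.8×4.25 + 1.00×43.7)/(25.80) = 149.1/25.80 = 5.779 mg/L.
Initial deficit D₀ = C_s − DO₀ = 8.37 − 7.802 = 0.5675 mg/L.
D(1.15) = [0.215×5.779/(1.57−0.215)](e^(−0.215×1.15) − e^(−1.57×1.15)) + 0.5675 e^(−1.57×1.15)
= 0.9170 × (0.7809 − 0.1644) + 0.5675 × 0.1644 = 0.6587 mg/L.
DO = 8.37 − 0.6587 = 7.711 mg/L.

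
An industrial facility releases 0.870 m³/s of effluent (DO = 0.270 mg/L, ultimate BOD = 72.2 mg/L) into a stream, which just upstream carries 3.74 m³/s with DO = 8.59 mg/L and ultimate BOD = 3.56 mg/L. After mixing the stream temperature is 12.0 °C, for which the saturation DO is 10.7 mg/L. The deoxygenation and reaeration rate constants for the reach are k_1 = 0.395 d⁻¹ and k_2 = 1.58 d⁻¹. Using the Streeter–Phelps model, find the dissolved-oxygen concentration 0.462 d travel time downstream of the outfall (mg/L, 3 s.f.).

Mixed DO = (3.74×8.59 + 0.870×0.270)/(3.74+0.870) = 32.36/4.610 = 7.020 mg/L.
Mixed L₀ = (3.74×3.56 + 0.870×72.2)/(4.610) = 76.13/4.610 = 16.51 mg/L.
Initial deficit D₀ = C_s − DO₀ = 10.7 − 7.020 = 3.680 mg/L.
D(0.462) = [0.395×16.51/(1.58−0.395)](e^(−0.395×0.462) − e^(−1.58×0.462)) + 3.680 e^(−1.58×0.462)
= 5.505 × (0.8332 − 0.4819) + 3.680 × 0.4819 = 3.707 mg/L.
DO = 10.7 − 3.707 = 6.993 mg/L.

DO ≈ 6.99 mg/L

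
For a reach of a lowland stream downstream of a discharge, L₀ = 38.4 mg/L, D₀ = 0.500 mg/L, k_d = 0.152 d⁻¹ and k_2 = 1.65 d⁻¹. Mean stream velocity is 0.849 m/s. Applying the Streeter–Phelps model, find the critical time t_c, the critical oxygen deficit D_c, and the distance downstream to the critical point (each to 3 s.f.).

t_c ≈ 1.50 d; D_c ≈ 2.82 mg/L; x_c ≈ 110 km

t_c = [1/(k_2−k_d)] ln[(k_2/k_d)(1 − D₀(k_2−k_d)/(k_d L₀))]
= [1/(1.65−0.152)] ln[(1.65/0.152)(1 − 0.500×1.498/(0.152×38.4))]
= (1/1.498) ln[10.86 × 0.8717] = 0.6676 × ln(9.462) = 0.6676 × 2.247 = 1.500 d.
L(t_c) = L₀ e^(−k_d t_c) = 38.4 × 0.7961 = 30.57 mg/L, and at the critical point k_2 D_c = k_d L, so D_c = (0.152/1.65) × 30.57 = 2.816 mg/L.
x_c = v t_c = 0.849 m/s × 1.500 d × 86400 s/d = 110000 m ≈ 110 km.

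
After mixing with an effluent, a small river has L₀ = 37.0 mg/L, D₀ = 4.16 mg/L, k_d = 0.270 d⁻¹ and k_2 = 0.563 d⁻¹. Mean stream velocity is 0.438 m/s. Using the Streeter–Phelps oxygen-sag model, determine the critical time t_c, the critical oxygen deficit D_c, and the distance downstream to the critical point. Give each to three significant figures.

t_c = [1/(k_2−k_d)] ln[(k_2/k_d)(1 − D₀(k_2−k_d)/(k_d L₀))]
= [1/(0.563−0.270)] ln[(0.563/0.270)(1 − 4.16×0.2930/(0.270×37.0))]
= (1/0.2930) ln[2.085 × 0.8780] = 3.413 × ln(1.831) = 3.413 × 0.6047 = 2.064 d.
D_c = (k_d/k_2) L₀ e^(−k_d t_c) = (0.270/0.563) × 37.0 × e^(−0.270×2.064) = 0.4796 × 37.0 × 0.5728 = 10.16 mg/L.
x_c = v t_c = 0.438 m/s × 2.064 d × 86400 s/d = 78110 m ≈ 78.1 km.

t_c ≈ 2.06 d; D_c ≈ 10.2 mg/L; x_c ≈ 78.1 km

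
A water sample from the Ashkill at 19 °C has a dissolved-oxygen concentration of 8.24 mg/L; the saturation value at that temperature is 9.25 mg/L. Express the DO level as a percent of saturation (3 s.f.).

% saturation = C/C_s × 100 = 8.24/9.25 × 100 = 89.1 %.

89.1 % saturation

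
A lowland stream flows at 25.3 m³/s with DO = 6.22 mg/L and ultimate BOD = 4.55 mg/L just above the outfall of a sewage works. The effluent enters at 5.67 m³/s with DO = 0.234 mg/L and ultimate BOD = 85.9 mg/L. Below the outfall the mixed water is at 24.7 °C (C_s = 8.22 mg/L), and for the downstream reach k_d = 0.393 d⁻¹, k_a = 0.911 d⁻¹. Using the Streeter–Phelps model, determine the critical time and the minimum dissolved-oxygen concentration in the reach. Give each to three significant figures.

Mixed DO = (25.3×6.22 + 5.67×0.234)/(25.3+5.67) = 158.7/30.97 = 5.124 mg/L.
Mixed L₀ = (25.3×4.55 + 5.67×85.9)/(30.97) = 602.2/30.97 = 19.44 mg/L.
Initial deficit D₀ = C_s − DO₀ = 8.22 − 5.124 = 3.096 mg/L.
t_c = (1/0.5180) ln[(0.911/0.393)(1 − 3.096×0.5180/(0.393×19.44))] = 1.931 × ln(1.832) = 1.168 d.
D_c = (0.393/0.911) × 19.44 × e^(−0.393×1.168) = 0.4314 × 19.44 × 0.6318 = 5.300 mg/L.
Minimum DO = 8.22 − 5.300 = 2.920 mg/L.

t_c ≈ 1.17 d; minimum DO ≈ 2.92 mg/L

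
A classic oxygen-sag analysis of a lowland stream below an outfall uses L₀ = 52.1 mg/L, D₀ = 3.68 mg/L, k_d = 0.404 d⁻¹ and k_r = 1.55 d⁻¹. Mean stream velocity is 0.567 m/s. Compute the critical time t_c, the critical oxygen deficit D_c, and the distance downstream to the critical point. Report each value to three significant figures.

t_c = [1/(k_r−k_d)] ln[(k_r/k_d)(1 − D₀(k_r−k_d)/(k_d L₀))]
= [1/(1.55−0.404)] ln[(1.55/0.404)(1 − 3.68×1.146/(0.404×52.1))]
= (1/1.146) ln[3.837 × 0.7996] = 0.8726 × ln(3.068) = 0.8726 × 1.121 = 0.9782 d.
D_c = (k_d/k_r) L₀ e^(−k_d t_c) = (0.404/1.55) × 52.1 × e^(−0.404×0.9782) = 0.2606 × 52.1 × 0.6736 = 9.147 mg/L.
x_c = v t_c = 0.567 m/s × 0.9782 d × 86400 s/d = 47920 m ≈ 47.9 km.

t_c ≈ 0.978 d; D_c ≈ 9.15 mg/L; x_c ≈ 47.9 km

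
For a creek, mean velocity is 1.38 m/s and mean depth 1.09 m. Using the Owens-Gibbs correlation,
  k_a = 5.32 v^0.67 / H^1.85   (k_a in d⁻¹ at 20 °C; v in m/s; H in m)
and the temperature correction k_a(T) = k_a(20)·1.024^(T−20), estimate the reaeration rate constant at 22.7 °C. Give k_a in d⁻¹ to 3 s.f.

k_a ≈ 6.00 d⁻¹

k_a(20) = 5.32 × 1.38^0.67 / 1.09^1.85 = 5.32 × 1.241 / 1.173 = 5.628 d⁻¹.
k_a(22.7) = 5.628 × 1.024^(22.7−20) = 5.628 × 1.066 = 6.001 d⁻¹.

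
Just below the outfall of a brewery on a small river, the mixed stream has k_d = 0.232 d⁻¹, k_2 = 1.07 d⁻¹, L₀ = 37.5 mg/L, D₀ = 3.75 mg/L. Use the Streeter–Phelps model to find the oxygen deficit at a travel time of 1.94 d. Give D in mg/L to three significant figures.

k_d L₀/(k_2−k_d) = 0.232×37.5/(1.07−0.232) = 8.700/0.8380 = 10.38 mg/L.
e^(−k_d t) = e^(−0.232×1.940) = 0.6376; e^(−k_2 t) = e^(−1.07×1.940) = 0.1255.
D = 10.38 × (0.6376 − 0.1255) + 3.75 × 0.1255 = 5.317 + 0.4705 = 5.787 mg/L.

D ≈ 5.79 mg/L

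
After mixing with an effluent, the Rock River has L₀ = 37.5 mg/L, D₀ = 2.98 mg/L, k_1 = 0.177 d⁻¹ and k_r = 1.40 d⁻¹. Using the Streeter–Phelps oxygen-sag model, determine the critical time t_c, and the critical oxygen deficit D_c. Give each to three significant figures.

With k_r/k_1 = 7.910 and 1 − D₀(k_r−k_1)/(k_1 L₀) = 0.4509,
t_c = ln(7.910 × 0.4509) / (1.40 − 0.177) = ln(3.567) / 1.223 = 1.272/1.223 = 1.040 d.
L(t_c) = L₀ e^(−k_1 t_c) = 37.5 × 0.8319 = 31.20 mg/L, and at the critical point k_r D_c = k_1 L, so D_c = (0.177/1.40) × 31.20 = 3.944 mg/L.

t_c ≈ 1.04 d; D_c ≈ 3.94 mg/L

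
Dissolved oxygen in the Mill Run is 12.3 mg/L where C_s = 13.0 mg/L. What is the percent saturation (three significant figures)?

94.6 % saturation

% saturation = C/C_s × 100 = 12.3/13.0 × 100 = 94.6 %.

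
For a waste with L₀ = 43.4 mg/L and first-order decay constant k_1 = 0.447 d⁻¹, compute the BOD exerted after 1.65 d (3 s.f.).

y_t = L₀(1 − e^(−k_1 t)) = 43.4 × (1 − e^(−0.447×1.65))
= 43.4 × (1 − 0.4783) = 43.4 × 0.5217 = 22.64 mg/L.

y ≈ 22.6 mg/L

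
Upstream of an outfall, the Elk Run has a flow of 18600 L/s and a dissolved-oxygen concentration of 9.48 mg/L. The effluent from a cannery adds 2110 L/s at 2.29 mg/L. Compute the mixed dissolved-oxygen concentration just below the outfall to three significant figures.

Flow-weighted mixing: C = (Q_r C_r + Q_w C_w)/(Q_r + Q_w)
= (18600×9.48 + 2110×2.29)/(18600 + 2110) = 181200/20710 = 8.747 mg/L.

8.75 mg/L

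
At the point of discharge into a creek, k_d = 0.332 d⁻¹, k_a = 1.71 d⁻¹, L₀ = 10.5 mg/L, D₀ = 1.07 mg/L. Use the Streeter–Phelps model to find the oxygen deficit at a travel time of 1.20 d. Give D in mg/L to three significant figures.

D ≈ 1.51 mg/L

k_d L₀/(k_a−k_d) = 0.332×10.5/(1.71−0.332) = 3.486/1.378 = 2.530 mg/L.
e^(−k_d t) = e^(−0.332×1.200) = 0.6714; e^(−k_a t) = e^(−1.71×1.200) = 0.1285.
D = 2.530 × (0.6714 − 0.1285) + 1.07 × 0.1285 = 1.373 + 0.1375 = 1.511 mg/L.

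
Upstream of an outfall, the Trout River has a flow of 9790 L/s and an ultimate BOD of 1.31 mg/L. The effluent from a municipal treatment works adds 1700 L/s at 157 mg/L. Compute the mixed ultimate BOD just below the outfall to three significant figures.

24.3 mg/L

Flow-weighted mixing: C = (Q_r C_r + Q_w C_w)/(Q_r + Q_w)
= (9790×1.31 + 1700×157)/(9790 + 1700) = 279700/11490 = 24.35 mg/L.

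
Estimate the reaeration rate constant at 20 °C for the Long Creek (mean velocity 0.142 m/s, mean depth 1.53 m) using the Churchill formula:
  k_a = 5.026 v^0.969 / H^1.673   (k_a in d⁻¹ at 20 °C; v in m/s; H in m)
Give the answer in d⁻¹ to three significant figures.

k_a ≈ 0.372 d⁻¹

k_a = 5.026 × 0.142^0.969 / 1.53^1.673 = 5.026 × 0.1509 / 2.037 = 0.3722 d⁻¹.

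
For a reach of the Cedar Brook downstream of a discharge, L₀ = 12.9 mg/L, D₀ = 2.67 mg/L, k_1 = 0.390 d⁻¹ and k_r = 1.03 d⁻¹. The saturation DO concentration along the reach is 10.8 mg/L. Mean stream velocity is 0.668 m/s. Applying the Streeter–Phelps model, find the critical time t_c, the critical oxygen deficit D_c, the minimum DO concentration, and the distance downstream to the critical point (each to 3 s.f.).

t_c ≈ 0.869 d; D_c ≈ 3.48 mg/L; min DO ≈ 7.32 mg/L; x_c ≈ 50.2 km

With k_r/k_1 = 2.641 and 1 − D₀(k_r−k_1)/(k_1 L₀) = 0.6603,
t_c = ln(2.641 × 0.6603) / (1.03 − 0.390) = ln(1.744) / 0.6400 = 0.5562/0.6400 = 0.8690 d.
L(t_c) = L₀ e^(−k_1 t_c) = 12.9 × 0.7125 = 9.192 mg/L, and at the critical point k_r D_c = k_1 L, so D_c = (0.390/1.03) × 9.192 = 3.480 mg/L.
Minimum DO = C_s − D_c = 10.8 − 3.480 = 7.320 mg/L.
x_c = v t_c = 0.668 m/s × 0.8690 d × 86400 s/d = 50160 m ≈ 50.2 km.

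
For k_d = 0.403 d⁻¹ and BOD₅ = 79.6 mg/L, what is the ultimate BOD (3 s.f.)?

L₀ ≈ 91.8 mg/L

BOD₅ = L₀(1 − e^(−5k_d)) ⇒ L₀ = BOD₅ / (1 − e^(−5×0.403))
= 79.6 / (1 − 0.1333) = 79.6 / 0.8667 = 91.84 mg/L.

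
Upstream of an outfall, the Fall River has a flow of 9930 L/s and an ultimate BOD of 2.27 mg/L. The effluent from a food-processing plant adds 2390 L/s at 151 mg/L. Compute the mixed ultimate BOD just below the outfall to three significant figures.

Flow-weighted mixing: C = (Q_r C_r + Q_w C_w)/(Q_r + Q_w)
= (9930×2.27 + 2390×151)/(9930 + 2390) = 383400/12320 = 31.12 mg/L.

31.1 mg/L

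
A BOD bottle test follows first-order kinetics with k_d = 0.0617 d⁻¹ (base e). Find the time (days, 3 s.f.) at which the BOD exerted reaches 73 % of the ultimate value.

t ≈ 21.2 d

y/L₀ = 1 − e^(−k_d t) = 0.73 ⇒ e^(−k_d t) = 0.270
t = −ln(0.270) / 0.0617 = 1.309 / 0.0617 = 21.22 d.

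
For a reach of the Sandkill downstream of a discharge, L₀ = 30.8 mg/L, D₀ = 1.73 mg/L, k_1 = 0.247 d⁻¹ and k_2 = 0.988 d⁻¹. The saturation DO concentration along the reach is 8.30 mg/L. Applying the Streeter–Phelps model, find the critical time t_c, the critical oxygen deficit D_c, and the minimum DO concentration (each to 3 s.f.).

t_c ≈ 1.62 d; D_c ≈ 5.16 mg/L; min DO ≈ 3.14 mg/L

At the critical point dD/dt = 0, so k_1 L₀ e^(−k_1 t) = k_2 D. Substituting D(t) from the Streeter–Phelps equation and solving for t gives
t_c = ln[(k_2/k_1)(1 − D₀(k_2−k_1)/(k_1 L₀))] / (k_2−k_1).
Here k_2−k_1 = 0.7410 d⁻¹ and 1 − D₀(k_2−k_1)/(k_1 L₀) = 1 − 1.73×0.7410/(0.247×30.8) = 0.8315, so
t_c = ln(4.000 × 0.8315) / 0.7410 = 1.202 / 0.7410 = 1.622 d.
L(t_c) = L₀ e^(−k_1 t_c) = 30.8 × 0.6699 = 20.63 mg/L, and at the critical point k_2 D_c = k_1 L, so D_c = (0.247/0.988) × 20.63 = 5.158 mg/L.
Minimum DO = C_s − D_c = 8.30 − 5.158 = 3.142 mg/L.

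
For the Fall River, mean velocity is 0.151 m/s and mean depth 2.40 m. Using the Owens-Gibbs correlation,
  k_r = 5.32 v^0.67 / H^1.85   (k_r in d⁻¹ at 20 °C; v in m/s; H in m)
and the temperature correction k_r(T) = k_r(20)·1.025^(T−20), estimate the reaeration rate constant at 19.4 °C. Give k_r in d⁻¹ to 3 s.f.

k_r(20) = 5.32 × 0.151^0.67 / 2.40^1.85 = 5.32 × 0.2818 / 5.051 = 0.2968 d⁻¹.
k_r(19.4) = 0.2968 × 1.025^(19.4−20) = 0.2968 × 0.9853 = 0.2924 d⁻¹.

k_r ≈ 0.292 d⁻¹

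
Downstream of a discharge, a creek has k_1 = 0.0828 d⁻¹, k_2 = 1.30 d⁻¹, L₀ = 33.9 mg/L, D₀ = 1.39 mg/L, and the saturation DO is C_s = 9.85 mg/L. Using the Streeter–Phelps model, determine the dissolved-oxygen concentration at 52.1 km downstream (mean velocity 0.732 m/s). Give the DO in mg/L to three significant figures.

DO ≈ 8.01 mg/L

Travel time t = x/v = 52.1 km / (0.732 m/s) = 52100 m / 0.732 m/s = 71170 s = 0.8238 d.
k_1 L₀/(k_2−k_1) = 0.0828×33.9/(1.30−0.0828) = 2.807/1.217 = 2.306 mg/L.
e^(−k_1 t) = e^(−0.0828×0.8238) = 0.9341; e^(−k_2 t) = e^(−1.30×0.8238) = 0.3427.
D = 2.306 × (0.9341 − 0.3427) + 1.39 × 0.3427 = 1.364 + 0.4763 = 1.840 mg/L.
DO = C_s − D = 9.85 − 1.840 = 8.010 mg/L.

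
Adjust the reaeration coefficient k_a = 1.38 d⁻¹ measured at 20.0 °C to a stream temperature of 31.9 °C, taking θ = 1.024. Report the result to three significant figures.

k_a ≈ 1.83 d⁻¹

k_a(T₂) = k_a(T₁) · θ^(T₂−T₁) = 1.38 × 1.024^(31.9−20.0)
= 1.38 × 1.024^11.9 = 1.38 × 1.326 = 1.830 d⁻¹.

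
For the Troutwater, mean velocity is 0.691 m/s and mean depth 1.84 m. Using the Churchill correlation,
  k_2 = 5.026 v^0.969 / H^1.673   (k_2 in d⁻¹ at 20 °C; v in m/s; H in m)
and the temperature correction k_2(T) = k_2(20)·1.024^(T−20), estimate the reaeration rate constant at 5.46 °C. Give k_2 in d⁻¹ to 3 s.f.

k_2 ≈ 0.897 d⁻¹

k_2(20) = 5.026 × 0.691^0.969 / 1.84^1.673 = 5.026 × 0.6990 / 2.774 = 1.267 d⁻¹.
k_2(5.46) = 1.267 × 1.024^(5.46−20) = 1.267 × 0.7083 = 0.8972 d⁻¹.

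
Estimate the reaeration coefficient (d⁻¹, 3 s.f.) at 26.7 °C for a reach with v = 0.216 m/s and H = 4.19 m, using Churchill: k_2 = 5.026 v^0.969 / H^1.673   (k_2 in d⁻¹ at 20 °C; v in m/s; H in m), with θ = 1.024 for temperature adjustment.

k_2(20) = 5.026 × 0.216^0.969 / 4.19^1.673 = 5.026 × 0.2265 / 10.99 = 0.1036 d⁻¹.
k_2(26.7) = 0.1036 × 1.024^(26.7−20) = 0.1036 × 1.172 = 0.1214 d⁻¹.

k_2 ≈ 0.121 d⁻¹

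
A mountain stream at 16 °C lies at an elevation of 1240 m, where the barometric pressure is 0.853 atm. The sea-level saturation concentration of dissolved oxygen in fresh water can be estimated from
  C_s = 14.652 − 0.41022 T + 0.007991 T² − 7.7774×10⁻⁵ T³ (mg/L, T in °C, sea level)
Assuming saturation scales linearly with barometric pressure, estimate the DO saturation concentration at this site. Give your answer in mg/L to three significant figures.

C_s ≈ 8.37 mg/L

At sea level: C_s = 14.652 − 0.41022×16 + 0.007991×16² − 7.7774×10⁻⁵×16³ = 9.816 mg/L.
Pressure correction: C_s' = 9.816 × 0.853 = 8.373 mg/L.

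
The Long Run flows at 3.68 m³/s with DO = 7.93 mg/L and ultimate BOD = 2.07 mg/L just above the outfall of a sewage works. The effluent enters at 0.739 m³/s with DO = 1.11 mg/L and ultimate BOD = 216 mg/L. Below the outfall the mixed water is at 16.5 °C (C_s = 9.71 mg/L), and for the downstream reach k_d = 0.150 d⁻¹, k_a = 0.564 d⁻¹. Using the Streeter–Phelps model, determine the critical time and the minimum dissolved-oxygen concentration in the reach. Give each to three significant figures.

t_c ≈ 2.62 d; minimum DO ≈ 2.92 mg/L

Mixed DO = (3.68×7.93 + 0.739×1.11)/(3.68+0.739) = 30.00/4.419 = 6.789 mg/L.
Mixed L₀ = (3.68×2.07 + 0.739×216)/(4.419) = 167.2/4.419 = 37.85 mg/L.
Initial deficit D₀ = C_s − DO₀ = 9.71 − 6.789 = 2.921 mg/L.
t_c = (1/0.4140) ln[(0.564/0.150)(1 − 2.921×0.4140/(0.150×37.85))] = 2.415 × ln(2.959) = 2.621 d.
D_c = (0.150/0.564) × 37.85 × e^(−0.150×2.621) = 0.2660 × 37.85 × 0.6750 = 6.794 mg/L.
Minimum DO = 9.71 − 6.794 = 2.916 mg/L.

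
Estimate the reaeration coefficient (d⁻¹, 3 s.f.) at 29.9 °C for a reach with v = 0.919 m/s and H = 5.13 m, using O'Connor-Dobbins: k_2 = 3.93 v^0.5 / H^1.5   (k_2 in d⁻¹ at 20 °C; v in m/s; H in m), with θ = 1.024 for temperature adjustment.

k_2 ≈ 0.410 d⁻¹

k_2(20) = 3.93 × 0.919^0.5 / 5.13^1.5 = 3.93 × 0.9586 / 11.62 = 0.3242 d⁻¹.
k_2(29.9) = 0.3242 × 1.024^(29.9−20) = 0.3242 × 1.265 = 0.4101 d⁻¹.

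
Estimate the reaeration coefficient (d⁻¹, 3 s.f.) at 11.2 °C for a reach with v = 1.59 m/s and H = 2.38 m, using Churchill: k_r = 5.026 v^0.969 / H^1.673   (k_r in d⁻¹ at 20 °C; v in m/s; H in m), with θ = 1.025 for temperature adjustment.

k_r ≈ 1.49 d⁻¹

k_r(20) = 5.026 × 1.59^0.969 / 2.38^1.673 = 5.026 × 1.567 / 4.266 = 1.847 d⁻¹.
k_r(11.2) = 1.847 × 1.025^(11.2−20) = 1.847 × 0.8047 = 1.486 d⁻¹.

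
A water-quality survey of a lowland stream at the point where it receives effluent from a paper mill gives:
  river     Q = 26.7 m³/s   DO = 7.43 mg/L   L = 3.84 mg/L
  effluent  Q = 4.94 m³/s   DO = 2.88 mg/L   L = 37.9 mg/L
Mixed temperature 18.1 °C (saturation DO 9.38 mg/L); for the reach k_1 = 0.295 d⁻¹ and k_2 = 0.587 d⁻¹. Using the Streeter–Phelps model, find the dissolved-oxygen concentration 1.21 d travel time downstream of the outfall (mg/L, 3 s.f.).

DO ≈ 6.15 mg/L

Mixed DO = (26.7×7.43 + 4.94×2.88)/(26.7+4.94) = 212.6/31.64 = 6.720 mg/L.
Mixed L₀ = (26.7×3.84 + 4.94×37.9)/(31.64) = 289.8/31.64 = 9.158 mg/L.
Initial deficit D₀ = C_s − DO₀ = 9.38 − 6.720 = 2.660 mg/L.
D(1.21) = [0.295×9.158/(0.587−0.295)](e^(−0.295×1.21) − e^(−0.587×1.21)) + 2.660 e^(−0.587×1.21)
= 9.252 × (0.6998 − 0.4915) + 2.660 × 0.4915 = 3.235 mg/L.
DO = 9.38 − 3.235 = 6.145 mg/L.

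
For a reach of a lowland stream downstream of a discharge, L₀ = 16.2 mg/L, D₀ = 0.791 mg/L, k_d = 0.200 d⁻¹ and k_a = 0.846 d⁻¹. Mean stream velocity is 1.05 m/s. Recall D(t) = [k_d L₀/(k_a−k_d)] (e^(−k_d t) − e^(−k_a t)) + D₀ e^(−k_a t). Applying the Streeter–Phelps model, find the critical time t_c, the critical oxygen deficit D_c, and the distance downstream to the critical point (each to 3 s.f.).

At the critical point dD/dt = 0, so k_d L₀ e^(−k_d t) = k_a D. Substituting D(t) from the Streeter–Phelps equation and solving for t gives
t_c = ln[(k_a/k_d)(1 − D₀(k_a−k_d)/(k_d L₀))] / (k_a−k_d).
Here k_a−k_d = 0.6460 d⁻¹ and 1 − D₀(k_a−k_d)/(k_d L₀) = 1 − 0.791×0.6460/(0.200×16.2) = 0.8423, so
t_c = ln(4.230 × 0.8423) / 0.6460 = 1.271 / 0.6460 = 1.967 d.
D_c = (k_d/k_a) L₀ e^(−k_d t_c) = (0.200/0.846) × 16.2 × e^(−0.200×1.967) = 0.2364 × 16.2 × 0.6748 = 2.584 mg/L.
x_c = v t_c = 1.05 m/s × 1.967 d × 86400 s/d = 178400 m ≈ 178 km.

t_c ≈ 1.97 d; D_c ≈ 2.58 mg/L; x_c ≈ 178 km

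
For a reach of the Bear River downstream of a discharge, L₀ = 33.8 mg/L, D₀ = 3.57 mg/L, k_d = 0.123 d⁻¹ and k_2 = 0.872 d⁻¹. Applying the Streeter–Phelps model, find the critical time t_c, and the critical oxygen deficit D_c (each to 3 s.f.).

t_c ≈ 1.24 d; D_c ≈ 4.09 mg/L

At the critical point dD/dt = 0, so k_d L₀ e^(−k_d t) = k_2 D. Substituting D(t) from the Streeter–Phelps equation and solving for t gives
t_c = ln[(k_2/k_d)(1 − D₀(k_2−k_d)/(k_d L₀))] / (k_2−k_d).
Here k_2−k_d = 0.7490 d⁻¹ and 1 − D₀(k_2−k_d)/(k_d L₀) = 1 − 3.57×0.7490/(0.123×33.8) = 0.3568, so
t_c = ln(7.089 × 0.3568) / 0.7490 = 0.9281 / 0.7490 = 1.239 d.
L(t_c) = L₀ e^(−k_d t_c) = 33.8 × 0.8586 = 29.02 mg/L, and at the critical point k_2 D_c = k_d L, so D_c = (0.123/0.872) × 29.02 = 4.094 mg/L.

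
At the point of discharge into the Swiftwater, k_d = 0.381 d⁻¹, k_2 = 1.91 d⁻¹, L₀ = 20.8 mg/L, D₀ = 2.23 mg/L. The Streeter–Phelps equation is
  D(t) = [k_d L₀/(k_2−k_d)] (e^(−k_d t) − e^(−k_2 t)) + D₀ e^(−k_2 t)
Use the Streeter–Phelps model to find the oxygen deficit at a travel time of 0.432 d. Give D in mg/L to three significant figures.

k_d L₀/(k_2−k_d) = 0.381×20.8/(1.91−0.381) = 7.925/1.529 = 5.183 mg/L.
e^(−k_d t) = e^(−0.381×0.4320) = 0.8482; e^(−k_2 t) = e^(−1.91×0.4320) = 0.4382.
D = 5.183 × (0.8482 − 0.4382) + 2.23 × 0.4382 = 2.125 + 0.9771 = 3.102 mg/L.

D ≈ 3.10 mg/L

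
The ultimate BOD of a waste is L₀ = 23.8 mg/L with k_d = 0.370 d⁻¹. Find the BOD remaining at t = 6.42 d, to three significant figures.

L ≈ 2.21 mg/L

L_t = L₀ e^(−k_d t) = 23.8 × e^(−0.370×6.42) = 23.8 × 0.09298 = 2.213 mg/L.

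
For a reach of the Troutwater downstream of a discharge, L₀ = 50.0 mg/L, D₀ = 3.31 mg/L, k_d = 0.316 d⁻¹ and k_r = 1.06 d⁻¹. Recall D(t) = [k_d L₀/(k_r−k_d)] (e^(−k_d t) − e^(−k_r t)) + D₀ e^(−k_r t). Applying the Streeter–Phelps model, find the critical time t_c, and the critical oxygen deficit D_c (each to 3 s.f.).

With k_r/k_d = 3.354 and 1 − D₀(k_r−k_d)/(k_d L₀) = 0.8441,
t_c = ln(3.354 × 0.8441) / (1.06 − 0.316) = ln(2.832) / 0.7440 = 1.041/0.7440 = 1.399 d.
L(t_c) = L₀ e^(−k_d t_c) = 50.0 × 0.6427 = 32.13 mg/L, and at the critical point k_r D_c = k_d L, so D_c = (0.316/1.06) × 32.13 = 9.580 mg/L.

t_c ≈ 1.40 d; D_c ≈ 9.58 mg/L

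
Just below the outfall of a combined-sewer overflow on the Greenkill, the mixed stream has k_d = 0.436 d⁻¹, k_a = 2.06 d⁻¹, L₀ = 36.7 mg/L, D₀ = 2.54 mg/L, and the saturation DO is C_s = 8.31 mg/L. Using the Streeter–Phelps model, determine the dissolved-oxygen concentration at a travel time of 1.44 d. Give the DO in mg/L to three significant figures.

DO ≈ 3.43 mg/L

k_d L₀/(k_a−k_d) = 0.436×36.7/(2.06−0.436) = 16.00/1.624 = 9.853 mg/L.
e^(−k_d t) = e^(−0.436×1.440) = 0.5337; e^(−k_a t) = e^(−2.06×1.440) = 0.05149.
D = 9.853 × (0.5337 − 0.05149) + 2.54 × 0.05149 = 4.752 + 0.1308 = 4.882 mg/L.
DO = C_s − D = 8.31 − 4.882 = 3.428 mg/L.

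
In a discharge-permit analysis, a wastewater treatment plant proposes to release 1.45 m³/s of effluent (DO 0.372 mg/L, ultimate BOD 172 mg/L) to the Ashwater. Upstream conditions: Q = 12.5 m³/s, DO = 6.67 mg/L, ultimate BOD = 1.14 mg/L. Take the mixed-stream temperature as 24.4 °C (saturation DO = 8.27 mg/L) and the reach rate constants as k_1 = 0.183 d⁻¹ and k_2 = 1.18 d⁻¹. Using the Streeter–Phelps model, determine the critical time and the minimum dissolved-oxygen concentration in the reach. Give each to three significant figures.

Mixed DO = (12.5×6.67 + 1.45×0.372)/(12.5+1.45) = 83.91/13.95 = 6.015 mg/L.
Mixed L₀ = (12.5×1.14 + 1.45×172)/(13.95) = 263.6/13.95 = 18.90 mg/L.
Initial deficit D₀ = C_s − DO₀ = 8.27 − 6.015 = 2.255 mg/L.
t_c = (1/0.9970) ln[(1.18/0.183)(1 − 2.255×0.9970/(0.183×18.90))] = 1.003 × ln(2.257) = 0.8166 d.
D_c = (0.183/1.18) × 18.90 × e^(−0.183×0.8166) = 0.1551 × 18.90 × 0.8612 = 2.524 mg/L.
Minimum DO = 8.27 − 2.524 = 5.746 mg/L.

t_c ≈ 0.817 d; minimum DO ≈ 5.75 mg/L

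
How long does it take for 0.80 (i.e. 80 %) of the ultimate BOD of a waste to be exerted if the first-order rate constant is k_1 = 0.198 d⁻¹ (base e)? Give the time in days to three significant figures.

y/L₀ = 1 − e^(−k_1 t) = 0.80 ⇒ e^(−k_1 t) = 0.200
t = −ln(0.200) / 0.198 = 1.609 / 0.198 = 8.128 d.

t ≈ 8.13 d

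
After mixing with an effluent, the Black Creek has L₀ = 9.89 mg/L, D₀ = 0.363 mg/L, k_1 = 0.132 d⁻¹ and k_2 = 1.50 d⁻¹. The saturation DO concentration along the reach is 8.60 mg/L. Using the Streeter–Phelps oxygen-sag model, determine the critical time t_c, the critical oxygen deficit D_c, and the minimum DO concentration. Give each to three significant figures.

t_c ≈ 1.43 d; D_c ≈ 0.721 mg/L; min DO ≈ 7.88 mg/L

With k_2/k_1 = 11.36 and 1 − D₀(k_2−k_1)/(k_1 L₀) = 0.6196,
t_c = ln(11.36 × 0.6196) / (1.50 − 0.132) = ln(7.041) / 1.368 = 1.952/1.368 = 1.427 d.
L(t_c) = L₀ e^(−k_1 t_c) = 9.89 × 0.8283 = 8.192 mg/L, and at the critical point k_2 D_c = k_1 L, so D_c = (0.132/1.50) × 8.192 = 0.7209 mg/L.
Minimum DO = C_s − D_c = 8.60 − 0.7209 = 7.879 mg/L.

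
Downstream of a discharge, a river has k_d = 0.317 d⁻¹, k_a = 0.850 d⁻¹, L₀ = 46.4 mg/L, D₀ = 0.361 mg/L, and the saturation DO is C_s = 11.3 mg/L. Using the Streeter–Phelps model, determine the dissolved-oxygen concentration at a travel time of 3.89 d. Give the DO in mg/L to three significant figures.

k_d L₀/(k_a−k_d) = 0.317×46.4/(0.850−0.317) = 14.71/0.5330 = 27.60 mg/L.
e^(−k_d t) = e^(−0.317×3.890) = 0.2914; e^(−k_a t) = e^(−0.850×3.890) = 0.03664.
D = 27.60 × (0.2914 − 0.03664) + 0.361 × 0.03664 = 7.030 + 0.01323 = 7.043 mg/L.
DO = C_s − D = 11.3 − 7.043 = 4.257 mg/L.

DO ≈ 4.26 mg/L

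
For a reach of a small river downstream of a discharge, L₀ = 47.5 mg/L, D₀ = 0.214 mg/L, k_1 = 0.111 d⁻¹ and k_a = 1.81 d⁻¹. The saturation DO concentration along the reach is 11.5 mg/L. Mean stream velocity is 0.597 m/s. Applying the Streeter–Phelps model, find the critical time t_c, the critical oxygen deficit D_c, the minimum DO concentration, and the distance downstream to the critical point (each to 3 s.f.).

t_c ≈ 1.60 d; D_c ≈ 2.44 mg/L; min DO ≈ 9.06 mg/L; x_c ≈ 82.6 km

At the critical point dD/dt = 0, so k_1 L₀ e^(−k_1 t) = k_a D. Substituting D(t) from the Streeter–Phelps equation and solving for t gives
t_c = ln[(k_a/k_1)(1 − D₀(k_a−k_1)/(k_1 L₀))] / (k_a−k_1).
Here k_a−k_1 = 1.699 d⁻¹ and 1 − D₀(k_a−k_1)/(k_1 L₀) = 1 − 0.214×1.699/(0.111×47.5) = 0.9310, so
t_c = ln(16.31 × 0.9310) / 1.699 = 2.720 / 1.699 = 1.601 d.
L(t_c) = L₀ e^(−k_1 t_c) = 47.5 × 0.8372 = 39.77 mg/L, and at the critical point k_a D_c = k_1 L, so D_c = (0.111/1.81) × 39.77 = 2.439 mg/L.
Minimum DO = C_s − D_c = 11.5 − 2.439 = 9.061 mg/L.
x_c = v t_c = 0.597 m/s × 1.601 d × 86400 s/d = 82580 m ≈ 82.6 km.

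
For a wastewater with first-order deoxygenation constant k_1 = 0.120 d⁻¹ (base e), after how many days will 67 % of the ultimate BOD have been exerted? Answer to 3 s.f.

y/L₀ = 1 − e^(−k_1 t) = 0.67 ⇒ e^(−k_1 t) = 0.330
t = −ln(0.330) / 0.120 = 1.109 / 0.120 = 9.239 d.

t ≈ 9.24 d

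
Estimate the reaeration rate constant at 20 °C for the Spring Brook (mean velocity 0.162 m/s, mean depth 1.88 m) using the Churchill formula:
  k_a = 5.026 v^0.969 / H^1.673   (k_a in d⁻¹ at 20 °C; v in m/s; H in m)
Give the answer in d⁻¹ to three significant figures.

k_a = 5.026 × 0.162^0.969 / 1.88^1.673 = 5.026 × 0.1714 / 2.875 = 0.2996 d⁻¹.

k_a ≈ 0.300 d⁻¹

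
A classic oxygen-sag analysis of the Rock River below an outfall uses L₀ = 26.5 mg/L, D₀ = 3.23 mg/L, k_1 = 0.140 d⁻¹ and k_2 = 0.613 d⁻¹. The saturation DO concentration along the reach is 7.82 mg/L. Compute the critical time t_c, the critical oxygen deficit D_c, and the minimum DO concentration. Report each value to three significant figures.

At the critical point dD/dt = 0, so k_1 L₀ e^(−k_1 t) = k_2 D. Substituting D(t) from the Streeter–Phelps equation and solving for t gives
t_c = ln[(k_2/k_1)(1 − D₀(k_2−k_1)/(k_1 L₀))] / (k_2−k_1).
Here k_2−k_1 = 0.4730 d⁻¹ and 1 − D₀(k_2−k_1)/(k_1 L₀) = 1 − 3.23×0.4730/(0.140×26.5) = 0.5882, so
t_c = ln(4.379 × 0.5882) / 0.4730 = 0.9460 / 0.4730 = 2.000 d.
D_c = (k_1/k_2) L₀ e^(−k_1 t_c) = (0.140/0.613) × 26.5 × e^(−0.140×2.000) = 0.2284 × 26.5 × 0.7558 = 4.574 mg/L.
Minimum DO = C_s − D_c = 7.82 − 4.574 = 3.246 mg/L.

t_c ≈ 2.00 d; D_c ≈ 4.57 mg/L; min DO ≈ 3.25 mg/L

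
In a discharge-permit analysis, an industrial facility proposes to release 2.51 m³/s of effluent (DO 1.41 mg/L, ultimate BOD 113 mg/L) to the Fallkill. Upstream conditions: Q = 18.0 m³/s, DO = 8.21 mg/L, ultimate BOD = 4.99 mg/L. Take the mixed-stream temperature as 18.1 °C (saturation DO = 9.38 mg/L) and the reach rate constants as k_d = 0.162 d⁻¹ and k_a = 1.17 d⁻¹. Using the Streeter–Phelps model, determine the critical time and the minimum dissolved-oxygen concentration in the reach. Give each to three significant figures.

Mixed DO = (18.0×8.21 + 2.51×1.41)/(18.0+2.51) = 151.3/20.51 = 7.378 mg/L.
Mixed L₀ = (18.0×4.99 + 2.51×113)/(20.51) = 373.4/20.51 = 18.21 mg/L.
Initial deficit D₀ = C_s − DO₀ = 9.38 − 7.378 = 2.002 mg/L.
t_c = (1/1.008) ln[(1.17/0.162)(1 − 2.002×1.008/(0.162×18.21))] = 0.9921 × ln(2.281) = 0.8180 d.
D_c = (0.162/1.17) × 18.21 × e^(−0.162×0.8180) = 0.1385 × 18.21 × 0.8759 = 2.208 mg/L.
Minimum DO = 9.38 − 2.208 = 7.172 mg/L.

t_c ≈ 0.818 d; minimum DO ≈ 7.17 mg/L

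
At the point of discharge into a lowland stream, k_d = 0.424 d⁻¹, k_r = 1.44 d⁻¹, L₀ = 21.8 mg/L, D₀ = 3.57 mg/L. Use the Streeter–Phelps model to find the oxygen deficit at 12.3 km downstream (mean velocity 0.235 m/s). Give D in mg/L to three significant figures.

Travel time t = x/v = 12.3 km / (0.235 m/s) = 12300 m / 0.235 m/s = 52340 s = 0.6058 d.
k_d L₀/(k_r−k_d) = 0.424×21.8/(1.44−0.424) = 9.243/1.016 = 9.098 mg/L.
e^(−k_d t) = e^(−0.424×0.6058) = 0.7735; e^(−k_r t) = e^(−1.44×0.6058) = 0.4180.
D = 9.098 × (0.7735 − 0.4180) + 3.57 × 0.4180 = 3.234 + 1.492 = 4.726 mg/L.

D ≈ 4.73 mg/L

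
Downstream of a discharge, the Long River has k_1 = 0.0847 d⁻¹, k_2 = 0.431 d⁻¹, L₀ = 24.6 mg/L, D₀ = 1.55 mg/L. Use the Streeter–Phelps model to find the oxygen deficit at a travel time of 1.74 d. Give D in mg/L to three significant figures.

D ≈ 3.08 mg/L

k_1 L₀/(k_2−k_1) = 0.0847×24.6/(0.431−0.0847) = 2.084/0.3463 = 6.017 mg/L.
e^(−k_1 t) = e^(−0.0847×1.740) = 0.8630; e^(−k_2 t) = e^(−0.431×1.740) = 0.4724.
D = 6.017 × (0.8630 − 0.4724) + 1.55 × 0.4724 = 2.350 + 0.7322 = 3.082 mg/L.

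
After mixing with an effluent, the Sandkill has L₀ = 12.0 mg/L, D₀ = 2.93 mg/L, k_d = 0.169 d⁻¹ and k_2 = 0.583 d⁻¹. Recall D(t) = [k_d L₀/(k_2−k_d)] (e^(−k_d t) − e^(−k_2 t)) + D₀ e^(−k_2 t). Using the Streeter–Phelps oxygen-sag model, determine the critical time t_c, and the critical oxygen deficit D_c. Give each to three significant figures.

t_c ≈ 0.789 d; D_c ≈ 3.04 mg/L

t_c = [1/(k_2−k_d)] ln[(k_2/k_d)(1 − D₀(k_2−k_d)/(k_d L₀))]
= [1/(0.583−0.169)] ln[(0.583/0.169)(1 − 2.93×0.4140/(0.169×12.0))]
= (1/0.4140) ln[3.450 × 0.4019] = 2.415 × ln(1.386) = 2.415 × 0.3266 = 0.7890 d.
D_c = (k_d/k_2) L₀ e^(−k_d t_c) = (0.169/0.583) × 12.0 × e^(−0.169×0.7890) = 0.2899 × 12.0 × 0.8752 = 3.044 mg/L.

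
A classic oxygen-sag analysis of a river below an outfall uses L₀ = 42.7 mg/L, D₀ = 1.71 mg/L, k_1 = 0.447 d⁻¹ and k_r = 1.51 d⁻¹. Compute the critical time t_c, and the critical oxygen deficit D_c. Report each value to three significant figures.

t_c ≈ 1.05 d; D_c ≈ 7.90 mg/L

t_c = [1/(k_r−k_1)] ln[(k_r/k_1)(1 − D₀(k_r−k_1)/(k_1 L₀))]
= [1/(1.51−0.447)] ln[(1.51/0.447)(1 − 1.71×1.063/(0.447×42.7))]
= (1/1.063) ln[3.378 × 0.9048] = 0.9407 × ln(3.056) = 0.9407 × 1.117 = 1.051 d.
D_c = (k_1/k_r) L₀ e^(−k_1 t_c) = (0.447/1.51) × 42.7 × e^(−0.447×1.051) = 0.2960 × 42.7 × 0.6251 = 7.902 mg/L.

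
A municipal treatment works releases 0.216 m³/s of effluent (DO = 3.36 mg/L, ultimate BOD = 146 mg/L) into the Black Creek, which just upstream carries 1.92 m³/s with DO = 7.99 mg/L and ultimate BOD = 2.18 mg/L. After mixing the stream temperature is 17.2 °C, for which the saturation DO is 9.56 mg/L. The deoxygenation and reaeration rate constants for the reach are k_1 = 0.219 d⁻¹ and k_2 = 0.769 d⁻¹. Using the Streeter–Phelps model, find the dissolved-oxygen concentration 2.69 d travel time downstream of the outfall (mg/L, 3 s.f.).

DO ≈ 6.45 mg/L

Mixed DO = (1.92×7.99 + 0.216×3.36)/(1.92+0.216) = 16.07/2.136 = 7.522 mg/L.
Mixed L₀ = (1.92×2.18 + 0.216×146)/(2.136) = 35.72/2.136 = 16.72 mg/L.
Initial deficit D₀ = C_s − DO₀ = 9.56 − 7.522 = 2.038 mg/L.
D(2.69) = [0.219×16.72/(0.769−0.219)](e^(−0.219×2.69) − e^(−0.769×2.69)) + 2.038 e^(−0.769×2.69)
= 6.659 × (0.5548 − 0.1264) + 2.038 × 0.1264 = 3.111 mg/L.
DO = 9.56 − 3.111 = 6.449 mg/L.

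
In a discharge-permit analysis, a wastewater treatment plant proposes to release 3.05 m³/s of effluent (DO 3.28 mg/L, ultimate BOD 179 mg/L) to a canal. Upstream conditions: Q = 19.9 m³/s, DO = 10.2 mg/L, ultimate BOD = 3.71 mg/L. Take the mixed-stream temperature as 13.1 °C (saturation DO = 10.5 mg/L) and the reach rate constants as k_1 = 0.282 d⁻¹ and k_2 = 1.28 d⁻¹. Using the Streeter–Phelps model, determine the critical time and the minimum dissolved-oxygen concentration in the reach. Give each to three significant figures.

t_c ≈ 1.34 d; minimum DO ≈ 6.42 mg/L

Mixed DO = (19.9×10.2 + 3.05×3.28)/(19.9+3.05) = 213.0/22.95 = 9.280 mg/L.
Mixed L₀ = (19.9×3.71 + 3.05×179)/(22.95) = 619.8/22.95 = 27.01 mg/L.
Initial deficit D₀ = C_s − DO₀ = 10.5 − 9.280 = 1.220 mg/L.
t_c = (1/0.9980) ln[(1.28/0.282)(1 − 1.220×0.9980/(0.282×27.01))] = 1.002 × ln(3.814) = 1.341 d.
D_c = (0.282/1.28) × 27.01 × e^(−0.282×1.341) = 0.2203 × 27.01 × 0.6851 = 4.076 mg/L.
Minimum DO = 10.5 − 4.076 = 6.424 mg/L.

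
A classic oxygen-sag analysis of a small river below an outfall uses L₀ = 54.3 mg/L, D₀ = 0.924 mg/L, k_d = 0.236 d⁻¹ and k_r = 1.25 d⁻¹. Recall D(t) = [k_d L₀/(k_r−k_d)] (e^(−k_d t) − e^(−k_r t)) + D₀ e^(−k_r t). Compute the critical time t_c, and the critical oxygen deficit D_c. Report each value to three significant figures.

With k_r/k_d = 5.297 and 1 − D₀(k_r−k_d)/(k_d L₀) = 0.9269,
t_c = ln(5.297 × 0.9269) / (1.25 − 0.236) = ln(4.909) / 1.014 = 1.591/1.014 = 1.569 d.
D_c = (k_d/k_r) L₀ e^(−k_d t_c) = (0.236/1.25) × 54.3 × e^(−0.236×1.569) = 0.1888 × 54.3 × 0.6905 = 7.079 mg/L.

t_c ≈ 1.57 d; D_c ≈ 7.08 mg/L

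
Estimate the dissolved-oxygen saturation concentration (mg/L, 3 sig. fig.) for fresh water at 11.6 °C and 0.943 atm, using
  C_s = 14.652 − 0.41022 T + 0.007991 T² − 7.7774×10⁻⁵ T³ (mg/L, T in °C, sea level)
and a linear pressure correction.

At sea level: C_s = 14.652 − 0.41022×11.6 + 0.007991×11.6² − 7.7774×10⁻⁵×11.6³ = 10.85 mg/L.
Pressure correction: C_s' = 10.85 × 0.943 = 10.23 mg/L.

C_s ≈ 10.2 mg/L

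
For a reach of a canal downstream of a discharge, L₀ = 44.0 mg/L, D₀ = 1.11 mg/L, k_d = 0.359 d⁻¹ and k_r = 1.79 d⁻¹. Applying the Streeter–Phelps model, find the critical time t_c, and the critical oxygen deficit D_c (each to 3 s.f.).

At the critical point dD/dt = 0, so k_d L₀ e^(−k_d t) = k_r D. Substituting D(t) from the Streeter–Phelps equation and solving for t gives
t_c = ln[(k_r/k_d)(1 − D₀(k_r−k_d)/(k_d L₀))] / (k_r−k_d).
Here k_r−k_d = 1.431 d⁻¹ and 1 − D₀(k_r−k_d)/(k_d L₀) = 1 − 1.11×1.431/(0.359×44.0) = 0.8994, so
t_c = ln(4.986 × 0.8994) / 1.431 = 1.501 / 1.431 = 1.049 d.
D_c = (k_d/k_r) L₀ e^(−k_d t_c) = (0.359/1.79) × 44.0 × e^(−0.359×1.049) = 0.2006 × 44.0 × 0.6863 = 6.056 mg/L.

t_c ≈ 1.05 d; D_c ≈ 6.06 mg/L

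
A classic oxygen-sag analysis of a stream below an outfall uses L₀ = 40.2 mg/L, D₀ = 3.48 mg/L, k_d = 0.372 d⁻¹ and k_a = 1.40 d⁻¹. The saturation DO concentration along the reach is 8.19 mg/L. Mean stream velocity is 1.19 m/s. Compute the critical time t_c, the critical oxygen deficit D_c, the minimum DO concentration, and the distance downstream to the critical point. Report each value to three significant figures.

t_c ≈ 1.02 d; D_c ≈ 7.30 mg/L; min DO ≈ 0.890 mg/L; x_c ≈ 105 km

At the critical point dD/dt = 0, so k_d L₀ e^(−k_d t) = k_a D. Substituting D(t) from the Streeter–Phelps equation and solving for t gives
t_c = ln[(k_a/k_d)(1 − D₀(k_a−k_d)/(k_d L₀))] / (k_a−k_d).
Here k_a−k_d = 1.028 d⁻¹ and 1 − D₀(k_a−k_d)/(k_d L₀) = 1 − 3.48×1.028/(0.372×40.2) = 0.7608, so
t_c = ln(3.763 × 0.7608) / 1.028 = 1.052 / 1.028 = 1.023 d.
L(t_c) = L₀ e^(−k_d t_c) = 40.2 × 0.6834 = 27.47 mg/L, and at the critical point k_a D_c = k_d L, so D_c = (0.372/1.40) × 27.47 = 7.300 mg/L.
Minimum DO = C_s − D_c = 8.19 − 7.300 = 0.8900 mg/L.
x_c = v t_c = 1.19 m/s × 1.023 d × 86400 s/d = 105200 m ≈ 105 km.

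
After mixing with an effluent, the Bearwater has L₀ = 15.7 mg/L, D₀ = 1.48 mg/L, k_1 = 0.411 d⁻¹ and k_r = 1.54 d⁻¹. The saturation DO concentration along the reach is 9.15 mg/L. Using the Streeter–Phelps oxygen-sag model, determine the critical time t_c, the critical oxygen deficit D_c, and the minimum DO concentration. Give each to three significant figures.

t_c ≈ 0.905 d; D_c ≈ 2.89 mg/L; min DO ≈ 6.26 mg/L

With k_r/k_1 = 3.747 and 1 − D₀(k_r−k_1)/(k_1 L₀) = 0.7411,
t_c = ln(3.747 × 0.7411) / (1.54 − 0.411) = ln(2.777) / 1.129 = 1.021/1.129 = 0.9046 d.
D_c = (k_1/k_r) L₀ e^(−k_1 t_c) = (0.411/1.54) × 15.7 × e^(−0.411×0.9046) = 0.2669 × 15.7 × 0.6895 = 2.889 mg/L.
Minimum DO = C_s − D_c = 9.15 − 2.889 = 6.261 mg/L.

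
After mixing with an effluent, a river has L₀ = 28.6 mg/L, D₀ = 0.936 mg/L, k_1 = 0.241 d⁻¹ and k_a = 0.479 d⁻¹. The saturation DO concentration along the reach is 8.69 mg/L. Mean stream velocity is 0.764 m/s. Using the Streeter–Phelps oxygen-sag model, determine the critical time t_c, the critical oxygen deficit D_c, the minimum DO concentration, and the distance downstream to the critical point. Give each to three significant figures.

t_c ≈ 2.75 d; D_c ≈ 7.42 mg/L; min DO ≈ 1.27 mg/L; x_c ≈ 181 km

t_c = [1/(k_a−k_1)] ln[(k_a/k_1)(1 − D₀(k_a−k_1)/(k_1 L₀))]
= [1/(0.479−0.241)] ln[(0.479/0.241)(1 − 0.936×0.2380/(0.241×28.6))]
= (1/0.2380) ln[1.988 × 0.9677] = 4.202 × ln(1.923) = 4.202 × 0.6540 = 2.748 d.
D_c = (k_1/k_a) L₀ e^(−k_1 t_c) = (0.241/0.479) × 28.6 × e^(−0.241×2.748) = 0.5031 × 28.6 × 0.5157 = 7.420 mg/L.
Minimum DO = C_s − D_c = 8.69 − 7.420 = 1.270 mg/L.
x_c = v t_c = 0.764 m/s × 2.748 d × 86400 s/d = 181400 m ≈ 181 km.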